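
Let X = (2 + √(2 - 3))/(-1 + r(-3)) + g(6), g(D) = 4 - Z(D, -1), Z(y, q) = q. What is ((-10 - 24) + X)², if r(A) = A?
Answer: (118 + I)²/16 ≈ 870.19 + 14.75*I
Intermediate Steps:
g(D) = 5 (g(D) = 4 - 1*(-1) = 4 + 1 = 5)
X = 9/2 - I/4 (X = (2 + √(2 - 3))/(-1 - 3) + 5 = (2 + √(-1))/(-4) + 5 = (2 + I)*(-¼) + 5 = (-½ - I/4) + 5 = 9/2 - I/4 ≈ 4.5 - 0.25*I)
((-10 - 24) + X)² = ((-10 - 24) + (9/2 - I/4))² = (-34 + (9/2 - I/4))² = (-59/2 - I/4)²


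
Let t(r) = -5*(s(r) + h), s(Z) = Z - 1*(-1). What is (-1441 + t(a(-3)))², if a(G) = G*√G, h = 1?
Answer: 2104726 - 43530*I*√3 ≈ 2.1047e+6 - 75396.0*I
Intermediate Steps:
a(G) = G^(3/2)
s(Z) = 1 + Z (s(Z) = Z + 1 = 1 + Z)
t(r) = -10 - 5*r (t(r) = -5*((1 + r) + 1) = -5*(2 + r) = -10 - 5*r)
(-1441 + t(a(-3)))² = (-1441 + (-10 - (-15)*I*√3))² = (-1441 + (-10 + 15*I*√3))² = (-1451 + 15*I*√3)²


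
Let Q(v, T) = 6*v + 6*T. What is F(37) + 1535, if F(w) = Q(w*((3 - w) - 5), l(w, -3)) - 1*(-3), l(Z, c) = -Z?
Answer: -7342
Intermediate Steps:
Q(v, T) = 6*T + 6*v
F(w) = 3 - 6*w + 6*w*(-2 - w) (F(w) = (6*(-w) + 6*(w*((3 - w) - 5))) - 1*(-3) = (-6*w + 6*(w*(-2 - w))) + 3 = (-6*w + 6*w*(-2 - w)) + 3 = 3 - 6*w + 6*w*(-2 - w))
F(37) + 1535 = (3 - 18*37 - 6*37²) + 1535 = (3 - 666 - 6*1369) + 1535 = (3 - 666 - 8214) + 1535 = -8877 + 1535 = -7342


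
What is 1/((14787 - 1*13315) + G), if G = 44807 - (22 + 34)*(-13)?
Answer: 1/47007 ≈ 2.1273e-5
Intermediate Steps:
G = 45535 (G = 44807 - 56*(-13) = 44807 - 1*(-728) = 44807 + 728 = 45535)
1/((14787 - 1*13315) + G) = 1/((14787 - 1*13315) + 45535) = 1/((14787 - 13315) + 45535) = 1/(1472 + 45535) = 1/47007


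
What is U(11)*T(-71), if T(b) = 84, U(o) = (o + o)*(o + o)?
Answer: 40656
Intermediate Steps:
U(o) = 4*o² (U(o) = (2*o)*(2*o) = 4*o²)
U(11)*T(-71) = (4*11²)*84 = (4*121)*84 = 484*84 = 40656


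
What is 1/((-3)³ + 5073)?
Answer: 1/5046 ≈ 0.00019818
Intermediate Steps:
1/((-3)³ + 5073) = 1/(-27 + 5073) = 1/5046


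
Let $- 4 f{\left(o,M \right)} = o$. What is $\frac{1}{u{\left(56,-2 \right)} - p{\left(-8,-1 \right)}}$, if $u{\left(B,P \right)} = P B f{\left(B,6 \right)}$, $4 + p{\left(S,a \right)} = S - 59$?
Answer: $\frac{1}{1639} \approx 0.00061013$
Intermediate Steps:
$p{\left(S,a \right)} = -63 + S$ ($p{\left(S,a \right)} = -4 + \left(S - 59\right) = -4 + \left(-59 + S\right) = -63 + S$)
$f{\left(o,M \right)} = - \frac{o}{4}$
$u{\left(B,P \right)} = - \frac{P B^{2}}{4}$ ($u{\left(B,P \right)} = P B \left(- \frac{B}{4}\right) = B P \left(- \frac{B}{4}\right) = - \frac{P B^{2}}{4}$)
$\frac{1}{u{\left(56,-2 \right)} - p{\left(-8,-1 \right)}} = \frac{1}{\left(- \frac{1}{4}\right) \left(-2\right) 56^{2} - \left(-63 - 8\right)} = \frac{1}{\left(- \frac{1}{4}\right) \left(-2\right) 3136 - -71} = \frac{1}{1568 + 71} = \frac{1}{1639}$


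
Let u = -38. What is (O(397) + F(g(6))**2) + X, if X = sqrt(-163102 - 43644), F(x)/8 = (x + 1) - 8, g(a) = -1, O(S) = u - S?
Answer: 3661 + I*sqrt(206746) ≈ 3661.0 + 454.69*I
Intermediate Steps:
O(S) = -38 - S
F(x) = -56 + 8*x (F(x) = 8*((x + 1) - 8) = 8*((1 + x) - 8) = 8*(-7 + x) = -56 + 8*x)
X = I*sqrt(206746) (X = sqrt(-206746) = I*sqrt(206746) ≈ 454.69*I)
(O(397) + F(g(6))**2) + X = ((-38 - 1*397) + (-56 + 8*(-1))**2) + I*sqrt(206746) = ((-38 - 397) + (-56 - 8)**2) + I*sqrt(206746) = (-435 + (-64)**2) + I*sqrt(206746) = (-435 + 4096) + I*sqrt(206746) = 3661 + I*sqrt(206746)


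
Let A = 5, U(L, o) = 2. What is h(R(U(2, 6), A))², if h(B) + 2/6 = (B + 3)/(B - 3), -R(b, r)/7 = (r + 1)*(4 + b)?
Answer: 26896/65025 ≈ 0.41363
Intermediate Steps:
R(b, r) = -7*(1 + r)*(4 + b) (R(b, r) = -7*(r + 1)*(4 + b) = -7*(1 + r)*(4 + b))
h(B) = -⅓ + (3 + B)/(-3 + B) (h(B) = -⅓ + (B + 3)/(B - 3) = -⅓ + (3 + B)/(-3 + B))
h(R(U(2, 6), A))² = (2*(6 + (-28 - 28*5 - 7*2 - 7*2*5))/(3*(-3 + (-28 - 28*5 - 7*2 - 7*2*5))))² = (2*(6 + (-28 - 140 - 14 - 70))/(3*(-3 + (-28 - 140 - 14 - 70))))² = (2*(6 - 252)/(3*(-3 - 252)))² = ((⅔)*(-246)/(-255))² = ((⅔)*(-1/255)*(-246))² = (164/255)² = 26896/65025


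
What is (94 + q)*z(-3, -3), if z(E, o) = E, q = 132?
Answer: -678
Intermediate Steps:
(94 + q)*z(-3, -3) = (94 + 132)*(-3) = 226*(-3) = -678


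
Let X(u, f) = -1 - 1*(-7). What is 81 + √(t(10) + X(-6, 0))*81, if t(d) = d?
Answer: 405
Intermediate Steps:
X(u, f) = 6 (X(u, f) = -1 + 7 = 6)
81 + √(t(10) + X(-6, 0))*81 = 81 + √(10 + 6)*81 = 81 + √16*81 = 81 + 4*81 = 81 + 324 = 405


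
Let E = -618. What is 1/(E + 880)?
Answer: 1/262 ≈ 0.0038168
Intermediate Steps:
1/(E + 880) = 1/(-618 + 880) = 1/262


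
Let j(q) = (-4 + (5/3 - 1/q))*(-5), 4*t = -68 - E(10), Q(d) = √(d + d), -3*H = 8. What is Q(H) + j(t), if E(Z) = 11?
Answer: 2705/237 + 4*I*√3/3 ≈ 11.413 + 2.3094*I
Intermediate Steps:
H = -8/3 (H = -⅓*8 = -8/3 ≈ -2.6667)
Q(d) = √2*√d (Q(d) = √(2*d) = √2*√d)
t = -79/4 (t = (-68 - 1*11)/4 = (-68 - 11)/4 = (¼)*(-79) = -79/4 ≈ -19.750)
j(q) = 35/3 + 5/q (j(q) = (-4 + (5*(⅓) - 1/q))*(-5) = (-4 + (5/3 - 1/q))*(-5) = (-7/3 - 1/q)*(-5) = 35/3 + 5/q)
Q(H) + j(t) = √2*√(-8/3) + (35/3 + 5/(-79/4)) = √2*(2*I*√6/3) + (35/3 + 5*(-4/79)) = 4*I*√3/3 + (35/3 - 20/79) = 4*I*√3/3 + 2705/237 = 2705/237 + 4*I*√3/3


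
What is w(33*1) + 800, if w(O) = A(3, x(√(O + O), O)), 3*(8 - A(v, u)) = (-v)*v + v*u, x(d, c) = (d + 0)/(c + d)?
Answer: 25143/31 - √66/31 ≈ 810.80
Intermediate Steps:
x(d, c) = d/(c + d)
A(v, u) = 8 + v²/3 - u*v/3 (A(v, u) = 8 - ((-v)*v + v*u)/3 = 8 - (-v² + u*v)/3 = 8 + (v²/3 - u*v/3) = 8 + v²/3 - u*v/3)
w(O) = 11 - √2*√O/(O + √2*√O) (w(O) = 8 + (⅓)*3² - ⅓*√(O + O)/(O + √(O + O))*3 = 8 + (⅓)*9 - ⅓*√(2*O)/(O + √(2*O))*3 = 8 + 3 - ⅓*(√2*√O)/(O + √2*√O)*3 = 8 + 3 - ⅓*√2*√O/(O + √2*√O)*3 = 8 + 3 - √2*√O/(O + √2*√O) = 11 - √2*√O/(O + √2*√O))
w(33*1) + 800 = (11*(33*1) + 10*√2*√(33*1))/(33*1 + √2*√(33*1)) + 800 = (11*33 + 10*√2*√33)/(33 + √2*√33) + 800 = (363 + 10*√66)/(33 + √66) + 800 = 800 + (363 + 10*√66)/(33 + √66)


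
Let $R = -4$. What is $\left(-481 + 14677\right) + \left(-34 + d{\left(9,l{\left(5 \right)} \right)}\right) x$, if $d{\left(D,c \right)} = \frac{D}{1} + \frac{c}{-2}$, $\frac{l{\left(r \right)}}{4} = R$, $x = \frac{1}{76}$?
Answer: $\frac{1078879}{76} \approx 14196.0$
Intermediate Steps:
$x = \frac{1}{76} \approx 0.013158$
$l{\left(r \right)} = -16$ ($l{\left(r \right)} = 4 \left(-4\right) = -16$)
$d{\left(D,c \right)} = D - \frac{c}{2}$ ($d{\left(D,c \right)} = D 1 + c \left(- \frac{1}{2}\right) = D - \frac{c}{2}$)
$\left(-481 + 14677\right) + \left(-34 + d{\left(9,l{\left(5 \right)} \right)}\right) x = \left(-481 + 14677\right) + \left(-34 + \left(9 - -8\right)\right) \frac{1}{76} = 14196 + \left(-34 + \left(9 + 8\right)\right) \frac{1}{76} = 14196 + \left(-34 + 17\right) \frac{1}{76} = 14196 - \frac{17}{76} = \frac{1078879}{76}$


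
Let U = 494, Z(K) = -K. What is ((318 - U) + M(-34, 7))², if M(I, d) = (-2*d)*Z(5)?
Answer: 11236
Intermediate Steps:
M(I, d) = 10*d (M(I, d) = (-2*d)*(-1*5) = -2*d*(-5) = 10*d)
((318 - U) + M(-34, 7))² = ((318 - 1*494) + 10*7)² = ((318 - 494) + 70)² = (-176 + 70)² = (-106)² = 11236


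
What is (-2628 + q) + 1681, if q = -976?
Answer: -1923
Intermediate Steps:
(-2628 + q) + 1681 = (-2628 - 976) + 1681 = -3604 + 1681 = -1923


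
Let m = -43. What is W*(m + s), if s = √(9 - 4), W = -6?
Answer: 258 - 6*√5 ≈ 244.58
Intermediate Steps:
s = √5 ≈ 2.2361
W*(m + s) = -6*(-43 + √5) = 258 - 6*√5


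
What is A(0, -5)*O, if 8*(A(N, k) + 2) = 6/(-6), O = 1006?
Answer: -8551/4 ≈ -2137.8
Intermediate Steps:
A(N, k) = -17/8 (A(N, k) = -2 + (6/(-6))/8 = -2 + (6*(-1/6))/8 = -2 + (1/8)*(-1) = -2 - 1/8 = -17/8)
A(0, -5)*O = -17/8*1006 = -8551/4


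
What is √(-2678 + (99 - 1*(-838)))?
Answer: I*√1741 ≈ 41.725*I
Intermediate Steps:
√(-2678 + (99 - 1*(-838))) = √(-2678 + (99 + 838)) = √(-2678 + 937) = √(-1741) = I*√1741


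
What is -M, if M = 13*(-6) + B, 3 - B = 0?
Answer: 75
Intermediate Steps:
B = 3 (B = 3 - 1*0 = 3 + 0 = 3)
M = -75 (M = 13*(-6) + 3 = -78 + 3 = -75)
-M = -1*(-75) = 75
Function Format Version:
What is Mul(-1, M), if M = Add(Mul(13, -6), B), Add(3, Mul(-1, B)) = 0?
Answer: 75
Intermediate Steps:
B = 3 (B = Add(3, Mul(-1, 0)) = Add(3, 0) = 3)
M = -75 (M = Add(Mul(13, -6), 3) = Add(-78, 3) = -75)
Mul(-1, M) = Mul(-1, -75) = 75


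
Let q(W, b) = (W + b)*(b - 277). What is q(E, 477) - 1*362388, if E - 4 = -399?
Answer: -345988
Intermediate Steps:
E = -395 (E = 4 - 399 = -395)
q(W, b) = (-277 + b)*(W + b) (q(W, b) = (W + b)*(-277 + b) = (-277 + b)*(W + b))
q(E, 477) - 1*362388 = (477**2 - 277*(-395) - 277*477 - 395*477) - 1*362388 = (227529 + 109415 - 132129 - 188415) - 362388 = 16400 - 362388 = -345988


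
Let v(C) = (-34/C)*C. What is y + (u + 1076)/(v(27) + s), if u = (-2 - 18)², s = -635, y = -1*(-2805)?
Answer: 625023/223 ≈ 2802.8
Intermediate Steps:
y = 2805
u = 400 (u = (-20)² = 400)
v(C) = -34
y + (u + 1076)/(v(27) + s) = 2805 + (400 + 1076)/(-34 - 635) = 2805 + 1476/(-669) = 2805 + 1476*(-1/669) = 2805 - 492/223 = 625023/223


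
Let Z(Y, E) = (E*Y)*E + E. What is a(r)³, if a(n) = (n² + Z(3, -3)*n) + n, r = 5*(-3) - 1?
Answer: -2985984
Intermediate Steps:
r = -16 (r = -15 - 1 = -16)
Z(Y, E) = E + Y*E² (Z(Y, E) = Y*E² + E = E + Y*E²)
a(n) = n² + 25*n (a(n) = (n² + (-3*(1 - 3*3))*n) + n = (n² + (-3*(1 - 9))*n) + n = (n² + (-3*(-8))*n) + n = (n² + 24*n) + n = n² + 25*n)
a(r)³ = (-16*(25 - 16))³ = (-16*9)³ = (-144)³ = -2985984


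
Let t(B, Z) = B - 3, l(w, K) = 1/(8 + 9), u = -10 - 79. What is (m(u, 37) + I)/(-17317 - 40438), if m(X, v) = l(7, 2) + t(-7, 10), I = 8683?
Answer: -147442/981835 ≈ -0.15017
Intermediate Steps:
u = -89
l(w, K) = 1/17
t(B, Z) = -3 + B
m(X, v) = -169/17 (m(X, v) = 1/17 + (-3 - 7) = 1/17 - 10 = -169/17)
(m(u, 37) + I)/(-17317 - 40438) = (-169/17 + 8683)/(-17317 - 40438) = (147442/17)/(-57755) = (147442/17)*(-1/57755) = -147442/981835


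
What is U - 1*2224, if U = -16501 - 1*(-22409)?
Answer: 3684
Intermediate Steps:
U = 5908 (U = -16501 + 22409 = 5908)
U - 1*2224 = 5908 - 1*2224 = 5908 - 2224 = 3684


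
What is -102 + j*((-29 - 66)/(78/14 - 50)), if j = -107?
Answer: -102877/311 ≈ -330.79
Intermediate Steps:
-102 + j*((-29 - 66)/(78/14 - 50)) = -102 - 107*(-29 - 66)/(78/14 - 50) = -102 - (-10165)/(78*(1/14) - 50) = -102 - (-10165)/(39/7 - 50) = -102 - (-10165)/(-311/7) = -102 - (-10165)*(-7)/311 = -102 - 107*665/311 = -102 - 71155/311 = -102877/311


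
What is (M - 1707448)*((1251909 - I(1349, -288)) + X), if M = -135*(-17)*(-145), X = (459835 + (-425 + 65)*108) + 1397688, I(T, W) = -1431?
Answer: -6267530372209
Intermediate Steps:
X = 1818643 (X = (459835 - 360*108) + 1397688 = (459835 - 38880) + 1397688 = 420955 + 1397688 = 1818643)
M = -332775 (M = 2295*(-145) = -332775)
(M - 1707448)*((1251909 - I(1349, -288)) + X) = (-332775 - 1707448)*((1251909 - 1*(-1431)) + 1818643) = -2040223*((1251909 + 1431) + 1818643) = -2040223*(1253340 + 1818643) = -2040223*3071983 = -6267530372209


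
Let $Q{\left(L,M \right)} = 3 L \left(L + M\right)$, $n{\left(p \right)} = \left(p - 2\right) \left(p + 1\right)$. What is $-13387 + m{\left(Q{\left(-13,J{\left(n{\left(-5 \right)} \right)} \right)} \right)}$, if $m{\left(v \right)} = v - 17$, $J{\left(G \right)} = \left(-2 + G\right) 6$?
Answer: $-18981$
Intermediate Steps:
$n{\left(p \right)} = \left(1 + p\right) \left(-2 + p\right)$ ($n{\left(p \right)} = \left(-2 + p\right) \left(1 + p\right) = \left(1 + p\right) \left(-2 + p\right)$)
$J{\left(G \right)} = -12 + 6 G$
$Q{\left(L,M \right)} = 3 L \left(L + M\right)$
$m{\left(v \right)} = -17 + v$
$-13387 + m{\left(Q{\left(-13,J{\left(n{\left(-5 \right)} \right)} \right)} \right)} = -13387 + \left(-17 + 3 \left(-13\right) \left(-13 - \left(12 - 6 \left(-2 + \left(-5\right)^{2} - -5\right)\right)\right)\right) = -13387 + \left(-17 + 3 \left(-13\right) \left(-13 - \left(12 - 6 \left(-2 + 25 + 5\right)\right)\right)\right) = -13387 + \left(-17 + 3 \left(-13\right) \left(-13 + \left(-12 + 6 \cdot 28\right)\right)\right) = -13387 + \left(-17 + 3 \left(-13\right) \left(-13 + \left(-12 + 168\right)\right)\right) = -13387 + \left(-17 + 3 \left(-13\right) \left(-13 + 156\right)\right) = -13387 + \left(-17 + 3 \left(-13\right) 143\right) = -13387 - 5594 = -18981$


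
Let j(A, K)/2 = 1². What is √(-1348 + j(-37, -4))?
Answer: I*√1346 ≈ 36.688*I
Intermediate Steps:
j(A, K) = 2 (j(A, K) = 2*1² = 2*1 = 2)
√(-1348 + j(-37, -4)) = √(-1348 + 2) = √(-1346) = I*√1346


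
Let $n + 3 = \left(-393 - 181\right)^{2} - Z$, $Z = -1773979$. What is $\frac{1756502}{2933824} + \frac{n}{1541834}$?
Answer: $\frac{2219848116279}{1130867398304} \approx 1.963$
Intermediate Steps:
$n = 2103452$ ($n = -3 + \left(\left(-393 - 181\right)^{2} - -1773979\right) = -3 + \left(\left(-574\right)^{2} + 1773979\right) = -3 + \left(329476 + 1773979\right) = -3 + 2103455 = 2103452$)
$\frac{1756502}{2933824} + \frac{n}{1541834} = \frac{1756502}{2933824} + \frac{2103452}{1541834} = 1756502 \cdot \frac{1}{2933824} + 2103452 \cdot \frac{1}{1541834} = \frac{878251}{1466912} + \frac{1051726}{770917} = \frac{2219848116279}{1130867398304}$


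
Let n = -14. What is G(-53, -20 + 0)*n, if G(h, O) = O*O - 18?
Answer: -5348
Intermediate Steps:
G(h, O) = -18 + O² (G(h, O) = O² - 18 = -18 + O²)
G(-53, -20 + 0)*n = (-18 + (-20 + 0)²)*(-14) = (-18 + (-20)²)*(-14) = (-18 + 400)*(-14) = 382*(-14) = -5348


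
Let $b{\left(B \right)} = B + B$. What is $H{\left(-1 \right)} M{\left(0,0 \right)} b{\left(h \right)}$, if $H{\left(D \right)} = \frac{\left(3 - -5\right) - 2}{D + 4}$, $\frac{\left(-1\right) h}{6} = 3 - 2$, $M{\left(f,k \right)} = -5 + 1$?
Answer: $96$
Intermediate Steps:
$M{\left(f,k \right)} = -4$
$h = -6$ ($h = - 6 \left(3 - 2\right) = \left(-6\right) 1 = -6$)
$H{\left(D \right)} = \frac{6}{4 + D}$ ($H{\left(D \right)} = \frac{\left(3 + 5\right) - 2}{4 + D} = \frac{8 - 2}{4 + D} = \frac{6}{4 + D}$)
$b{\left(B \right)} = 2 B$
$H{\left(-1 \right)} M{\left(0,0 \right)} b{\left(h \right)} = \frac{6}{4 - 1} \left(-4\right) 2 \left(-6\right) = \frac{6}{3} \left(-4\right) \left(-12\right) = 6 \cdot \frac{1}{3} \left(-4\right) \left(-12\right) = 2 \left(-4\right) \left(-12\right) = \left(-8\right) \left(-12\right) = 96$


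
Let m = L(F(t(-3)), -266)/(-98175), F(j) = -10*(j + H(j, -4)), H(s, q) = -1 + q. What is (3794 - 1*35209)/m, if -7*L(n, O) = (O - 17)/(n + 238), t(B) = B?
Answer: 6865357133250/283 ≈ 2.4259e+10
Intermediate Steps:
F(j) = 50 - 10*j (F(j) = -10*(j + (-1 - 4)) = -10*(j - 5) = -10*(-5 + j) = 50 - 10*j)
L(n, O) = -(-17 + O)/(7*(238 + n)) (L(n, O) = -(O - 17)/(7*(n + 238)) = -(-17 + O)/(7*(238 + n)))
m = -283/218537550 (m = ((17 - 1*(-266))/(7*(238 + (50 - 10*(-3)))))/(-98175) = ((17 + 266)/(7*(238 + (50 + 30))))*(-1/98175) = ((⅐)*283/(238 + 80))*(-1/98175) = ((⅐)*283/318)*(-1/98175) = ((⅐)*(1/318)*283)*(-1/98175) = (283/2226)*(-1/98175) = -283/218537550 ≈ -1.2950e-6)
(3794 - 1*35209)/m = (3794 - 1*35209)/(-283/218537550) = (3794 - 35209)*(-218537550/283) = -31415*(-218537550/283) = 6865357133250/283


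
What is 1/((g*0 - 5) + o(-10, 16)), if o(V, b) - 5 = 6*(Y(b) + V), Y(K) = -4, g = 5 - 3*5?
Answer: -1/84 ≈ -0.011905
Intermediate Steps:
g = -10 (g = 5 - 15 = -10)
o(V, b) = -19 + 6*V (o(V, b) = 5 + 6*(-4 + V) = 5 + (-24 + 6*V) = -19 + 6*V)
1/((g*0 - 5) + o(-10, 16)) = 1/((-10*0 - 5) + (-19 + 6*(-10))) = 1/((0 - 5) + (-19 - 60)) = 1/(-5 - 79) = 1/(-84) = -1/84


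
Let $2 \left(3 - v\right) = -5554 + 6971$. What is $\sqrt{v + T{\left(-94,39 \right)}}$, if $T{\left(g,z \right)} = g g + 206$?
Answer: $\frac{\sqrt{33346}}{2} \approx 91.304$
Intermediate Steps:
$T{\left(g,z \right)} = 206 + g^{2}$ ($T{\left(g,z \right)} = g^{2} + 206 = 206 + g^{2}$)
$v = - \frac{1411}{2}$ ($v = 3 - \frac{-5554 + 6971}{2} = 3 - \frac{1417}{2} = - \frac{1411}{2} \approx -705.5$)
$\sqrt{v + T{\left(-94,39 \right)}} = \sqrt{- \frac{1411}{2} + \left(206 + \left(-94\right)^{2}\right)} = \sqrt{- \frac{1411}{2} + \left(206 + 8836\right)} = \sqrt{- \frac{1411}{2} + 9042} = \sqrt{\frac{16673}{2}} = \frac{\sqrt{33346}}{2}$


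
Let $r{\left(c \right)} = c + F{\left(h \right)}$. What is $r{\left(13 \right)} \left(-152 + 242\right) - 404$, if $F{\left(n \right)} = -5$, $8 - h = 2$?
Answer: $316$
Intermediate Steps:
$h = 6$ ($h = 8 - 2 = 6$)
$r{\left(c \right)} = -5 + c$ ($r{\left(c \right)} = c - 5 = -5 + c$)
$r{\left(13 \right)} \left(-152 + 242\right) - 404 = \left(-5 + 13\right) \left(-152 + 242\right) - 404 = 8 \cdot 90 - 404 = 720 - 404 = 316$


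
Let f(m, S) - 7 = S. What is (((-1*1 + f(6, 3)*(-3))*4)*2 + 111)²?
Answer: 18769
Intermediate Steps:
f(m, S) = 7 + S
(((-1*1 + f(6, 3)*(-3))*4)*2 + 111)² = (((-1*1 + (7 + 3)*(-3))*4)*2 + 111)² = (((-1 + 10*(-3))*4)*2 + 111)² = (((-1 - 30)*4)*2 + 111)² = (-31*4*2 + 111)² = (-124*2 + 111)² = (-248 + 111)² = (-137)² = 18769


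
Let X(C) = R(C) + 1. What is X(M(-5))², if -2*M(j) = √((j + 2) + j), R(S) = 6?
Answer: 49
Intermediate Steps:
M(j) = -√(2 + 2*j)/2 (M(j) = -√((j + 2) + j)/2 = -√((2 + j) + j)/2 = -√(2 + 2*j)/2)
X(C) = 7 (X(C) = 6 + 1 = 7)
X(M(-5))² = 7² = 49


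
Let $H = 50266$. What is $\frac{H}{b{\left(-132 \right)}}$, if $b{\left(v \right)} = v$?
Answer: $- \frac{25133}{66} \approx -380.8$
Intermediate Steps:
$\frac{H}{b{\left(-132 \right)}} = \frac{50266}{-132} = 50266 \left(- \frac{1}{132}\right) = - \frac{25133}{66}$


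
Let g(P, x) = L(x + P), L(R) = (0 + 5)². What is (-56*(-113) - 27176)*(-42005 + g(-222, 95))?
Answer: 875199040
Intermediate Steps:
L(R) = 25 (L(R) = 5² = 25)
g(P, x) = 25
(-56*(-113) - 27176)*(-42005 + g(-222, 95)) = (-56*(-113) - 27176)*(-42005 + 25) = (6328 - 27176)*(-41980) = -20848*(-41980) = 875199040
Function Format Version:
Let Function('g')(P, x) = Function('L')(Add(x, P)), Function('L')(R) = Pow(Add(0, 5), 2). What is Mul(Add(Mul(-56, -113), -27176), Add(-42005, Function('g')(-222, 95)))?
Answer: 875199040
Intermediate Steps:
Function('L')(R) = 25 (Function('L')(R) = Pow(5, 2) = 25)
Function('g')(P, x) = 25
Mul(Add(Mul(-56, -113), -27176), Add(-42005, Function('g')(-222, 95))) = Mul(Add(Mul(-56, -113), -27176), Add(-42005, 25)) = Mul(Add(6328, -27176), -41980) = Mul(-20848, -41980) = 875199040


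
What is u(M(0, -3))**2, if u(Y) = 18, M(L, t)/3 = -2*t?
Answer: 324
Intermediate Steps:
M(L, t) = -6*t (M(L, t) = 3*(-2*t) = -6*t)
u(M(0, -3))**2 = 18**2 = 324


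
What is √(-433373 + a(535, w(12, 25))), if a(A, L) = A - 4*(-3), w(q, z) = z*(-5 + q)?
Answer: I*√432826 ≈ 657.9*I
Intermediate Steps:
a(A, L) = 12 + A (a(A, L) = A + 12 = 12 + A)
√(-433373 + a(535, w(12, 25))) = √(-433373 + (12 + 535)) = √(-433373 + 547) = √(-432826) = I*√432826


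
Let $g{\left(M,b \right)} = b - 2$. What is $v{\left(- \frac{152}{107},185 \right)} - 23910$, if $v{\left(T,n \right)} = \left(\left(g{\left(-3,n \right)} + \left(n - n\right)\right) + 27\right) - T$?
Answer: $- \frac{2535748}{107} \approx -23699.0$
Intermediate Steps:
$g{\left(M,b \right)} = -2 + b$ ($g{\left(M,b \right)} = b - 2 = -2 + b$)
$v{\left(T,n \right)} = 25 + n - T$ ($v{\left(T,n \right)} = \left(\left(\left(-2 + n\right) + \left(n - n\right)\right) + 27\right) - T = \left(\left(\left(-2 + n\right) + 0\right) + 27\right) - T = \left(\left(-2 + n\right) + 27\right) - T = \left(25 + n\right) - T = 25 + n - T$)
$v{\left(- \frac{152}{107},185 \right)} - 23910 = \left(25 + 185 - - \frac{152}{107}\right) - 23910 = \left(25 + 185 + \frac{152}{107}\right) - 23910 = \frac{22622}{107} - 23910 = - \frac{2535748}{107}$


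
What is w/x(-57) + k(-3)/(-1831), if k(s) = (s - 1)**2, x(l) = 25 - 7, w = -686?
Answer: -628177/16479 ≈ -38.120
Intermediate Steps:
x(l) = 18
k(s) = (-1 + s)**2
w/x(-57) + k(-3)/(-1831) = -686/18 + (-1 - 3)**2/(-1831) = -686*1/18 + (-4)**2*(-1/1831) = -343/9 + 16*(-1/1831) = -343/9 - 16/1831 = -628177/16479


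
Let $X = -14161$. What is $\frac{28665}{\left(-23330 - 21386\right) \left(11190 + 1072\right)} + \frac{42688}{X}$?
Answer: $- \frac{3343794344623}{1109226258616} \approx -3.0145$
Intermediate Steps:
$\frac{28665}{\left(-23330 - 21386\right) \left(11190 + 1072\right)} + \frac{42688}{X} = \frac{28665}{\left(-23330 - 21386\right) \left(11190 + 1072\right)} + \frac{42688}{-14161} = \frac{28665}{\left(-44716\right) 12262} + 42688 \left(- \frac{1}{14161}\right) = \frac{28665}{-548307592} - \frac{42688}{14161} = 28665 \left(- \frac{1}{548307592}\right) - \frac{42688}{14161} = - \frac{4095}{78329656} - \frac{42688}{14161} = - \frac{3343794344623}{1109226258616}$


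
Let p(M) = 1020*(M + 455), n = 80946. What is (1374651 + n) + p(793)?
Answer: 2728557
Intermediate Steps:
p(M) = 464100 + 1020*M (p(M) = 1020*(455 + M) = 464100 + 1020*M)
(1374651 + n) + p(793) = (1374651 + 80946) + (464100 + 1020*793) = 1455597 + (464100 + 808860) = 1455597 + 1272960 = 2728557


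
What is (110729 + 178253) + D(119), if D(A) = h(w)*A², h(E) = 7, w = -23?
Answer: 388109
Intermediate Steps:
D(A) = 7*A²
(110729 + 178253) + D(119) = (110729 + 178253) + 7*119² = 288982 + 7*14161 = 288982 + 99127 = 388109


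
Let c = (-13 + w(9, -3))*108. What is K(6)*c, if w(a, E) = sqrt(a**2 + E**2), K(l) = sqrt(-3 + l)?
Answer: -1404*sqrt(3) + 324*sqrt(30) ≈ -657.18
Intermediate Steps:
w(a, E) = sqrt(E**2 + a**2)
c = -1404 + 324*sqrt(10) (c = (-13 + sqrt((-3)**2 + 9**2))*108 = (-13 + sqrt(9 + 81))*108 = (-13 + sqrt(90))*108 = (-13 + 3*sqrt(10))*108 = -1404 + 324*sqrt(10) ≈ -379.42)
K(6)*c = sqrt(-3 + 6)*(-1404 + 324*sqrt(10)) = sqrt(3)*(-1404 + 324*sqrt(10))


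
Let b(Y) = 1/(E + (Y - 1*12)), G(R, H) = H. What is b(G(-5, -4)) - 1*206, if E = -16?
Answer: -6593/32 ≈ -206.03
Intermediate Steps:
b(Y) = 1/(-28 + Y) (b(Y) = 1/(-16 + (Y - 1*12)) = 1/(-16 + (Y - 12)) = 1/(-16 + (-12 + Y)) = 1/(-28 + Y))
b(G(-5, -4)) - 1*206 = 1/(-28 - 4) - 1*206 = 1/(-32) - 206 = -1/32 - 206 = -6593/32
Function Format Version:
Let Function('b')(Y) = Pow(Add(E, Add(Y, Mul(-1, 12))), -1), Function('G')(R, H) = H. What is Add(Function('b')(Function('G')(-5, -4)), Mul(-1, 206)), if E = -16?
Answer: Rational(-6593, 32) ≈ -206.03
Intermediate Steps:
Function('b')(Y) = Pow(Add(-28, Y), -1) (Function('b')(Y) = Pow(Add(-16, Add(Y, Mul(-1, 12))), -1) = Pow(Add(-16, Add(Y, -12)), -1) = Pow(Add(-16, Add(-12, Y)), -1) = Pow(Add(-28, Y), -1))
Add(Function('b')(Function('G')(-5, -4)), Mul(-1, 206)) = Add(Pow(Add(-28, -4), -1), Mul(-1, 206)) = Add(Pow(-32, -1), -206) = Add(Rational(-1, 32), -206) = Rational(-6593, 32)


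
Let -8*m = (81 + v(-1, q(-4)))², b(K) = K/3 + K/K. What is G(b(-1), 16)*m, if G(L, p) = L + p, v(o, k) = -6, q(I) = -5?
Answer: -46875/4 ≈ -11719.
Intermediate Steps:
b(K) = 1 + K/3 (b(K) = K*(⅓) + 1 = K/3 + 1 = 1 + K/3)
m = -5625/8 (m = -(81 - 6)²/8 = -⅛*75² = -⅛*5625 = -5625/8 ≈ -703.13)
G(b(-1), 16)*m = ((1 + (⅓)*(-1)) + 16)*(-5625/8) = ((1 - ⅓) + 16)*(-5625/8) = (⅔ + 16)*(-5625/8) = (50/3)*(-5625/8) = -46875/4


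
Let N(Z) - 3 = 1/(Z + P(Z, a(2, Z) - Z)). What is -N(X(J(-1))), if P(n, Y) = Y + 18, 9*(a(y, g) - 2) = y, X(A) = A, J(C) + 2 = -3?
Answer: -555/182 ≈ -3.0494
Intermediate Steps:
J(C) = -5 (J(C) = -2 - 3 = -5)
a(y, g) = 2 + y/9
P(n, Y) = 18 + Y
N(Z) = 555/182 (N(Z) = 3 + 1/(Z + (18 + ((2 + (⅑)*2) - Z))) = 3 + 1/(Z + (18 + ((2 + 2/9) - Z))) = 3 + 1/(Z + (18 + (20/9 - Z))) = 3 + 1/(Z + (182/9 - Z)) = 3 + 1/(182/9) = 3 + 9/182 = 555/182)
-N(X(J(-1))) = -1*555/182 = -555/182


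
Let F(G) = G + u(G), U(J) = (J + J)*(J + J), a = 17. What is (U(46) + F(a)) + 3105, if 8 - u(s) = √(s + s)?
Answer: 11594 - √34 ≈ 11588.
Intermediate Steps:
U(J) = 4*J² (U(J) = (2*J)*(2*J) = 4*J²)
u(s) = 8 - √2*√s (u(s) = 8 - √(s + s) = 8 - √(2*s) = 8 - √2*√s)
F(G) = 8 + G - √2*√G (F(G) = G + (8 - √2*√G) = 8 + G - √2*√G)
(U(46) + F(a)) + 3105 = (4*46² + (8 + 17 - √2*√17)) + 3105 = (4*2116 + (8 + 17 - √34)) + 3105 = (8464 + (25 - √34)) + 3105 = (8489 - √34) + 3105 = 11594 - √34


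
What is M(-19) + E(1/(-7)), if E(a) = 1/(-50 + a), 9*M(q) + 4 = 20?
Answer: 617/351 ≈ 1.7578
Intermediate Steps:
M(q) = 16/9 (M(q) = -4/9 + (1/9)*20 = -4/9 + 20/9 = 16/9)
M(-19) + E(1/(-7)) = 16/9 + 1/(-50 + 1/(-7)) = 16/9 + 1/(-50 - 1/7) = 16/9 + 1/(-351/7) = 16/9 - 7/351 = 617/351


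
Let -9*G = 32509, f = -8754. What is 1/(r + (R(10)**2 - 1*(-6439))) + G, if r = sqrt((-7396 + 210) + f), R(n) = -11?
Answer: (-65018*sqrt(3985) + 213259031*I)/(18*(sqrt(3985) - 3280*I)) ≈ -3612.1 - 2.9206e-6*I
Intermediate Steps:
G = -32509/9 (G = -1/9*32509 = -32509/9 ≈ -3612.1)
r = 2*I*sqrt(3985) (r = sqrt((-7396 + 210) - 8754) = sqrt(-7186 - 8754) = sqrt(-15940) = 2*I*sqrt(3985) ≈ 126.25*I)
1/(r + (R(10)**2 - 1*(-6439))) + G = 1/(2*I*sqrt(3985) + ((-11)**2 - 1*(-6439))) - 32509/9 = 1/(2*I*sqrt(3985) + (121 + 6439)) - 32509/9 = 1/(2*I*sqrt(3985) + 6560) - 32509/9 = 1/(6560 + 2*I*sqrt(3985)) - 32509/9 = -32509/9 + 1/(6560 + 2*I*sqrt(3985))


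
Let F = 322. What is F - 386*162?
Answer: -62210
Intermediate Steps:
F - 386*162 = 322 - 386*162 = 322 - 62532 = -62210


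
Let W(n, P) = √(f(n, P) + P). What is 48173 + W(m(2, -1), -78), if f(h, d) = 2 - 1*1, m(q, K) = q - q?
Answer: 48173 + I*√77 ≈ 48173.0 + 8.775*I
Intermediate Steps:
m(q, K) = 0
f(h, d) = 1 (f(h, d) = 2 - 1 = 1)
W(n, P) = √(1 + P)
48173 + W(m(2, -1), -78) = 48173 + √(1 - 78) = 48173 + √(-77) = 48173 + I*√77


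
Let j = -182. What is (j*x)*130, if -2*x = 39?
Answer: 461370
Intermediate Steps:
x = -39/2 (x = -½*39 = -39/2 ≈ -19.500)
(j*x)*130 = -182*(-39/2)*130 = 3549*130 = 461370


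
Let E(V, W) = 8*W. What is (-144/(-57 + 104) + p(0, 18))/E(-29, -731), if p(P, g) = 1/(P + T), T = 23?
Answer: 3265/6321688 ≈ 0.00051648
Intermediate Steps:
p(P, g) = 1/(23 + P) (p(P, g) = 1/(P + 23) = 1/(23 + P))
(-144/(-57 + 104) + p(0, 18))/E(-29, -731) = (-144/(-57 + 104) + 1/(23 + 0))/((8*(-731))) = (-144/47 + 1/23)/(-5848) = (-144*1/47 + 1/23)*(-1/5848) = (-144/47 + 1/23)*(-1/5848) = -3265/1081*(-1/5848) = 3265/6321688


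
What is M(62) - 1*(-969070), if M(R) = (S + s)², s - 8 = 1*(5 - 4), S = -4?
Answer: 969095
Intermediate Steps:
s = 9 (s = 8 + 1*(5 - 4) = 8 + 1*1 = 8 + 1 = 9)
M(R) = 25 (M(R) = (-4 + 9)² = 5² = 25)
M(62) - 1*(-969070) = 25 - 1*(-969070) = 25 + 969070 = 969095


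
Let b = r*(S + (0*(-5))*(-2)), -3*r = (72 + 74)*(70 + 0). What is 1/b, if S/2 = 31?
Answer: -3/633640 ≈ -4.7346e-6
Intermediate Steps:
S = 62 (S = 2*31 = 62)
r = -10220/3 (r = -(72 + 74)*(70 + 0)/3 = -146*70/3 = -1/3*10220 = -10220/3 ≈ -3406.7)
b = -633640/3 (b = -10220*(62 + (0*(-5))*(-2))/3 = -10220*(62 + 0*(-2))/3 = -10220*(62 + 0)/3 = -10220/3*62 = -633640/3 ≈ -2.1121e+5)
1/b = 1/(-633640/3) = -3/633640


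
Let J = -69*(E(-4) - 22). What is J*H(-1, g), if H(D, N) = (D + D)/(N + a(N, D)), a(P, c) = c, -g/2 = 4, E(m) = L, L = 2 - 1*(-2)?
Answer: 276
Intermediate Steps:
L = 4 (L = 2 + 2 = 4)
E(m) = 4
g = -8 (g = -2*4 = -8)
H(D, N) = 2*D/(D + N) (H(D, N) = (D + D)/(N + D) = (2*D)/(D + N) = 2*D/(D + N))
J = 1242 (J = -69*(4 - 22) = -69*(-18) = 1242)
J*H(-1, g) = 1242*(2*(-1)/(-1 - 8)) = 1242*(2*(-1)/(-9)) = 1242*(2*(-1)*(-1/9)) = 1242*(2/9) = 276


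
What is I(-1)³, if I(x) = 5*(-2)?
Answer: -1000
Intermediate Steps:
I(x) = -10
I(-1)³ = (-10)³ = -1000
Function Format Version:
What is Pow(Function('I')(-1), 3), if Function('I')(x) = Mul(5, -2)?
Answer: -1000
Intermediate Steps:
Function('I')(x) = -10
Pow(Function('I')(-1), 3) = Pow(-10, 3) = -1000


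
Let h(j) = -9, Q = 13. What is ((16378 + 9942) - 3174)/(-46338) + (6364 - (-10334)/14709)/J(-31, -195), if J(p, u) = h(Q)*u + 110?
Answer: 123438073799/42371907411 ≈ 2.9132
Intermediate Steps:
J(p, u) = 110 - 9*u (J(p, u) = -9*u + 110 = 110 - 9*u)
((16378 + 9942) - 3174)/(-46338) + (6364 - (-10334)/14709)/J(-31, -195) = ((16378 + 9942) - 3174)/(-46338) + (6364 - (-10334)/14709)/(110 - 9*(-195)) = (26320 - 3174)*(-1/46338) + (6364 - (-10334)/14709)/(110 + 1755) = 23146*(-1/46338) + (6364 - 1*(-10334/14709))/1865 = -11573/23169 + (6364 + 10334/14709)*(1/1865) = -11573/23169 + (93618410/14709)*(1/1865) = -11573/23169 + 18723682/5486457 = 123438073799/42371907411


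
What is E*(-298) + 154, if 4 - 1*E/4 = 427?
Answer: 504370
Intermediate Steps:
E = -1692 (E = 16 - 4*427 = 16 - 1708 = -1692)
E*(-298) + 154 = -1692*(-298) + 154 = 504216 + 154 = 504370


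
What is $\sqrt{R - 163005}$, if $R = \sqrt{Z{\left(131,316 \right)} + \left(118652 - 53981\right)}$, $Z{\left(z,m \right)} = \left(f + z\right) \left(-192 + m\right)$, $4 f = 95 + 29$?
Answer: $\sqrt{-163005 + \sqrt{84759}} \approx 403.38 i$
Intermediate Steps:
$f = 31$ ($f = \frac{95 + 29}{4} = \frac{1}{4} \cdot 124 = 31$)
$Z{\left(z,m \right)} = \left(-192 + m\right) \left(31 + z\right)$ ($Z{\left(z,m \right)} = \left(31 + z\right) \left(-192 + m\right) = \left(-192 + m\right) \left(31 + z\right)$)
$R = \sqrt{84759}$ ($R = \sqrt{\left(-5952 - 25152 + 31 \cdot 316 + 316 \cdot 131\right) + \left(118652 - 53981\right)} = \sqrt{\left(-5952 - 25152 + 9796 + 41396\right) + \left(118652 - 53981\right)} = \sqrt{20088 + 64671} = \sqrt{84759} \approx 291.13$)
$\sqrt{R - 163005} = \sqrt{\sqrt{84759} - 163005} = \sqrt{-163005 + \sqrt{84759}}$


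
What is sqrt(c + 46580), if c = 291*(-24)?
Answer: 2*sqrt(9899) ≈ 198.99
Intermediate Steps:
c = -6984
sqrt(c + 46580) = sqrt(-6984 + 46580) = sqrt(39596) = 2*sqrt(9899)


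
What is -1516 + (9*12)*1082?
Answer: 115340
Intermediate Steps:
-1516 + (9*12)*1082 = -1516 + 108*1082 = -1516 + 116856 = 115340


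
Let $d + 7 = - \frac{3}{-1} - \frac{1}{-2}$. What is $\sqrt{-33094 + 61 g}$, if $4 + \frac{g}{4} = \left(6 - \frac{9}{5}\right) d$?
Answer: $\frac{2 i \sqrt{235355}}{5} \approx 194.05 i$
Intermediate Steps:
$d = - \frac{7}{2}$ ($d = -7 - \left(- \frac{1}{2} - 3\right) = -7 - - \frac{7}{2} = -7 + \left(3 + \frac{1}{2}\right) = -7 + \frac{7}{2} = - \frac{7}{2} \approx -3.5$)
$g = - \frac{374}{5}$ ($g = -16 + 4 \left(6 - \frac{9}{5}\right) \left(- \frac{7}{2}\right) = -16 + 4 \cdot \frac{21}{5} \left(- \frac{7}{2}\right) = -16 + 4 \left(- \frac{147}{10}\right) = -16 - \frac{294}{5} = - \frac{374}{5} \approx -74.8$)
$\sqrt{-33094 + 61 g} = \sqrt{-33094 + 61 \left(- \frac{374}{5}\right)} = \sqrt{-33094 - \frac{22814}{5}} = \sqrt{- \frac{188284}{5}} = \frac{2 i \sqrt{235355}}{5}$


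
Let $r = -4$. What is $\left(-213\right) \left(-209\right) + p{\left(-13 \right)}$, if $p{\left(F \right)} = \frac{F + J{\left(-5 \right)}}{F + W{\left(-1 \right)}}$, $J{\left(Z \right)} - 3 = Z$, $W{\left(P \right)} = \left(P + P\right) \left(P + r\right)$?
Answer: $44522$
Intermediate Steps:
$W{\left(P \right)} = 2 P \left(-4 + P\right)$ ($W{\left(P \right)} = \left(P + P\right) \left(P - 4\right) = 2 P \left(-4 + P\right)$)
$J{\left(Z \right)} = 3 + Z$
$p{\left(F \right)} = \frac{-2 + F}{10 + F}$ ($p{\left(F \right)} = \frac{F + \left(3 - 5\right)}{F + 2 \left(-1\right) \left(-4 - 1\right)} = \frac{F - 2}{F + 2 \left(-1\right) \left(-5\right)} = \frac{-2 + F}{F + 10} = \frac{-2 + F}{10 + F}$)
$\left(-213\right) \left(-209\right) + p{\left(-13 \right)} = \left(-213\right) \left(-209\right) + \frac{-2 - 13}{10 - 13} = 44517 + \frac{1}{-3} \left(-15\right) = 44517 - -5 = 44517 + 5 = 44522$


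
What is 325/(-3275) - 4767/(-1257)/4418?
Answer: -23856687/242499602 ≈ -0.098378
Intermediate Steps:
325/(-3275) - 4767/(-1257)/4418 = 325*(-1/3275) - 4767*(-1/1257)*(1/4418) = -13/131 + (1589/419)*(1/4418) = -13/131 + 1589/1851142 = -23856687/242499602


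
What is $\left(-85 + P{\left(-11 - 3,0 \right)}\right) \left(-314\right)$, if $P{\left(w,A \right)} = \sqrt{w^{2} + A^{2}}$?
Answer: $22294$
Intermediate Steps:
$P{\left(w,A \right)} = \sqrt{A^{2} + w^{2}}$
$\left(-85 + P{\left(-11 - 3,0 \right)}\right) \left(-314\right) = \left(-85 + \sqrt{0^{2} + \left(-11 - 3\right)^{2}}\right) \left(-314\right) = \left(-85 + \sqrt{0 + \left(-14\right)^{2}}\right) \left(-314\right) = \left(-85 + \sqrt{0 + 196}\right) \left(-314\right) = \left(-85 + \sqrt{196}\right) \left(-314\right) = \left(-85 + 14\right) \left(-314\right) = \left(-71\right) \left(-314\right) = 22294$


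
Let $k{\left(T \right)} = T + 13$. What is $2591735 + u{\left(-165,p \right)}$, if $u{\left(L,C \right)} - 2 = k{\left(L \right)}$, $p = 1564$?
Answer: $2591585$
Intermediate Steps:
$k{\left(T \right)} = 13 + T$
$u{\left(L,C \right)} = 15 + L$ ($u{\left(L,C \right)} = 2 + \left(13 + L\right) = 15 + L$)
$2591735 + u{\left(-165,p \right)} = 2591735 + \left(15 - 165\right) = 2591735 - 150 = 2591585$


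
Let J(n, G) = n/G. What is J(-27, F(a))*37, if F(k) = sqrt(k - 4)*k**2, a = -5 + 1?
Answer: 999*I*sqrt(2)/64 ≈ 22.075*I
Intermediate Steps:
a = -4
F(k) = k**2*sqrt(-4 + k) (F(k) = sqrt(-4 + k)*k**2 = k**2*sqrt(-4 + k))
J(-27, F(a))*37 = -27*1/(16*sqrt(-4 - 4))*37 = -27*(-I*sqrt(2)/64)*37 = -(-27)*I*sqrt(2)/64*37 = (27*I*sqrt(2)/64)*37 = 999*I*sqrt(2)/64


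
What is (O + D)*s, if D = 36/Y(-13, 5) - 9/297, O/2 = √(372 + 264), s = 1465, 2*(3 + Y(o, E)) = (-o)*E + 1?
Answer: 56549/33 + 5860*√159 ≈ 75605.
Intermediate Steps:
Y(o, E) = -5/2 - E*o/2 (Y(o, E) = -3 + ((-o)*E + 1)/2 = -3 + (-E*o + 1)/2 = -3 + (1 - E*o)/2 = -3 + (½ - E*o/2) = -5/2 - E*o/2)
O = 4*√159 (O = 2*√(372 + 264) = 2*√636 = 2*(2*√159) = 4*√159 ≈ 50.438)
D = 193/165 (D = 36/(-5/2 - ½*5*(-13)) - 9/297 = 36/(-5/2 + 65/2) - 9*1/297 = 36/30 - 1/33 = 36*(1/30) - 1/33 = 6/5 - 1/33 = 193/165 ≈ 1.1697)
(O + D)*s = (4*√159 + 193/165)*1465 = (193/165 + 4*√159)*1465 = 56549/33 + 5860*√159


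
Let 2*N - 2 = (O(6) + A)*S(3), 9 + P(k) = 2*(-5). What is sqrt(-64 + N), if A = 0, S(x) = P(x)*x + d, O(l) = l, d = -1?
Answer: I*sqrt(237) ≈ 15.395*I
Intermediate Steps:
P(k) = -19 (P(k) = -9 + 2*(-5) = -9 - 10 = -19)
S(x) = -1 - 19*x (S(x) = -19*x - 1 = -1 - 19*x)
N = -173 (N = 1 + ((6 + 0)*(-1 - 19*3))/2 = 1 + (6*(-1 - 57))/2 = 1 + (6*(-58))/2 = 1 + (1/2)*(-348) = 1 - 174 = -173)
sqrt(-64 + N) = sqrt(-64 - 173) = sqrt(-237) = I*sqrt(237)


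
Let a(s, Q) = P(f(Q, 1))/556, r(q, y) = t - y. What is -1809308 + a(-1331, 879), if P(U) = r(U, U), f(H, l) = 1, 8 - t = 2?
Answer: -1005975243/556 ≈ -1.8093e+6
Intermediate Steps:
t = 6 (t = 8 - 1*2 = 8 - 2 = 6)
r(q, y) = 6 - y
P(U) = 6 - U
a(s, Q) = 5/556 (a(s, Q) = (6 - 1*1)/556 = (6 - 1)*(1/556) = 5*(1/556) = 5/556)
-1809308 + a(-1331, 879) = -1809308 + 5/556 = -1005975243/556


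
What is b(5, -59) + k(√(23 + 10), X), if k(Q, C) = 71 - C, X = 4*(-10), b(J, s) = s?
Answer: 52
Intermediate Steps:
X = -40
b(5, -59) + k(√(23 + 10), X) = -59 + (71 - 1*(-40)) = -59 + (71 + 40) = -59 + 111 = 52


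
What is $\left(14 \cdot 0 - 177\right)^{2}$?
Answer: $31329$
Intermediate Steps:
$\left(14 \cdot 0 - 177\right)^{2} = \left(0 - 177\right)^{2} = \left(-177\right)^{2} = 31329$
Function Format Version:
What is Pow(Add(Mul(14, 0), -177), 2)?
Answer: 31329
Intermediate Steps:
Pow(Add(Mul(14, 0), -177), 2) = Pow(Add(0, -177), 2) = Pow(-177, 2) = 31329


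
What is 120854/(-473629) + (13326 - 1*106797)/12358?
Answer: -45764089991/5853107182 ≈ -7.8188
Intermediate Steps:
120854/(-473629) + (13326 - 1*106797)/12358 = 120854*(-1/473629) + (13326 - 106797)*(1/12358) = -120854/473629 - 93471*1/12358 = -120854/473629 - 93471/12358 = -45764089991/5853107182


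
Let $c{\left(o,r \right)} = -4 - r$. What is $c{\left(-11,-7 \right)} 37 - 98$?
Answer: $13$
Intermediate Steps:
$c{\left(-11,-7 \right)} 37 - 98 = \left(-4 - -7\right) 37 - 98 = \left(-4 + 7\right) 37 - 98 = 3 \cdot 37 - 98 = 111 - 98 = 13$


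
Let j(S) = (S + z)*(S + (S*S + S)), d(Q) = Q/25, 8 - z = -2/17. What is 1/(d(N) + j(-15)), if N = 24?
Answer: -425/569967 ≈ -0.00074566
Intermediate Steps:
z = 138/17 (z = 8 - (-2)/17 = 8 - 1*(-2/17) = 8 + 2/17 = 138/17 ≈ 8.1176)
d(Q) = Q/25 (d(Q) = Q*(1/25) = Q/25)
j(S) = (138/17 + S)*(S² + 2*S) (j(S) = (S + 138/17)*(S + (S*S + S)) = (138/17 + S)*(S + (S² + S)) = (138/17 + S)*(S + (S + S²)) = (138/17 + S)*(S² + 2*S))
1/(d(N) + j(-15)) = 1/((1/25)*24 + (1/17)*(-15)*(276 + 17*(-15)² + 172*(-15))) = 1/(24/25 + (1/17)*(-15)*(276 + 17*225 - 2580)) = 1/(24/25 + (1/17)*(-15)*(276 + 3825 - 2580)) = 1/(24/25 + (1/17)*(-15)*1521) = 1/(24/25 - 22815/17) = 1/(-569967/425) = -425/569967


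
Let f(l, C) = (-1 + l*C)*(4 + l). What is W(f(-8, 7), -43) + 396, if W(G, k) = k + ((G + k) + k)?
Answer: 495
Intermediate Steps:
f(l, C) = (-1 + C*l)*(4 + l)
W(G, k) = G + 3*k (W(G, k) = k + (G + 2*k) = G + 3*k)
W(f(-8, 7), -43) + 396 = ((-4 - 1*(-8) + 7*(-8)² + 4*7*(-8)) + 3*(-43)) + 396 = ((-4 + 8 + 7*64 - 224) - 129) + 396 = ((-4 + 8 + 448 - 224) - 129) + 396 = (228 - 129) + 396 = 99 + 396 = 495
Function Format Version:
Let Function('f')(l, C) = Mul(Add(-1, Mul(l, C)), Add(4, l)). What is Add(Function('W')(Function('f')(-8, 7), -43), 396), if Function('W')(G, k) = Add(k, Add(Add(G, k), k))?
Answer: 495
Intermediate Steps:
Function('f')(l, C) = Mul(Add(-1, Mul(C, l)), Add(4, l))
Function('W')(G, k) = Add(G, Mul(3, k)) (Function('W')(G, k) = Add(k, Add(G, Mul(2, k))) = Add(G, Mul(3, k)))
Add(Function('W')(Function('f')(-8, 7), -43), 396) = Add(Add(Add(-4, Mul(-1, -8), Mul(7, Pow(-8, 2)), Mul(4, 7, -8)), Mul(3, -43)), 396) = Add(Add(Add(-4, 8, Mul(7, 64), -224), -129), 396) = Add(Add(Add(-4, 8, 448, -224), -129), 396) = Add(Add(228, -129), 396) = Add(99, 396) = 495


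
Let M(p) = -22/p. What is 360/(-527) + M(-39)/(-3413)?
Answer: -47930114/70147389 ≈ -0.68328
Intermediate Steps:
360/(-527) + M(-39)/(-3413) = 360/(-527) - 22/(-39)/(-3413) = 360*(-1/527) - 22*(-1/39)*(-1/3413) = -360/527 + (22/39)*(-1/3413) = -360/527 - 22/133107 = -47930114/70147389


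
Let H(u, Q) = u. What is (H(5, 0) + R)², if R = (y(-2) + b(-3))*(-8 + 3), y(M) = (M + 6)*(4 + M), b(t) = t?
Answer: 400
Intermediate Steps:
y(M) = (4 + M)*(6 + M) (y(M) = (6 + M)*(4 + M) = (4 + M)*(6 + M))
R = -25 (R = ((24 + (-2)² + 10*(-2)) - 3)*(-8 + 3) = ((24 + 4 - 20) - 3)*(-5) = (8 - 3)*(-5) = 5*(-5) = -25)
(H(5, 0) + R)² = (5 - 25)² = (-20)² = 400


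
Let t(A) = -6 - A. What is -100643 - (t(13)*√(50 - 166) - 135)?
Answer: -100508 + 38*I*√29 ≈ -1.0051e+5 + 204.64*I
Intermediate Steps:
-100643 - (t(13)*√(50 - 166) - 135) = -100643 - ((-6 - 1*13)*√(50 - 166) - 135) = -100643 - ((-6 - 13)*√(-116) - 135) = -100643 - (-38*I*√29 - 135) = -100643 - (-135 - 38*I*√29) = -100643 + (135 + 38*I*√29) = -100508 + 38*I*√29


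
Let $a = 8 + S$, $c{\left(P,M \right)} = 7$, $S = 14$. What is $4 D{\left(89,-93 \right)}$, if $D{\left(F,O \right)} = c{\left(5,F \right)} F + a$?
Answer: $2580$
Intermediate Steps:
$a = 22$ ($a = 8 + 14 = 22$)
$D{\left(F,O \right)} = 22 + 7 F$ ($D{\left(F,O \right)} = 7 F + 22 = 22 + 7 F$)
$4 D{\left(89,-93 \right)} = 4 \left(22 + 7 \cdot 89\right) = 4 \left(22 + 623\right) = 4 \cdot 645 = 2580$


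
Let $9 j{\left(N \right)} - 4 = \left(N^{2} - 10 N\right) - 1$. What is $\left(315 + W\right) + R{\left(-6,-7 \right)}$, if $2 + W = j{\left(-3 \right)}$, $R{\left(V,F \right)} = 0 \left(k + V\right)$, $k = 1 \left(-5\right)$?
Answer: $\frac{953}{3} \approx 317.67$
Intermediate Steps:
$k = -5$
$R{\left(V,F \right)} = 0$ ($R{\left(V,F \right)} = 0 \left(-5 + V\right) = 0$)
$j{\left(N \right)} = \frac{1}{3} - \frac{10 N}{9} + \frac{N^{2}}{9}$ ($j{\left(N \right)} = \frac{4}{9} + \frac{\left(N^{2} - 10 N\right) - 1}{9} = \frac{4}{9} + \frac{-1 + N^{2} - 10 N}{9} = \frac{4}{9} - \left(\frac{1}{9} - \frac{N^{2}}{9} + \frac{10 N}{9}\right) = \frac{1}{3} - \frac{10 N}{9} + \frac{N^{2}}{9}$)
$W = \frac{8}{3}$ ($W = -2 + \left(\frac{1}{3} - - \frac{10}{3} + \frac{\left(-3\right)^{2}}{9}\right) = -2 + \left(\frac{1}{3} + \frac{10}{3} + \frac{1}{9} \cdot 9\right) = -2 + \left(\frac{1}{3} + \frac{10}{3} + 1\right) = -2 + \frac{14}{3} = \frac{8}{3} \approx 2.6667$)
$\left(315 + W\right) + R{\left(-6,-7 \right)} = \left(315 + \frac{8}{3}\right) + 0 = \frac{953}{3} + 0 = \frac{953}{3}$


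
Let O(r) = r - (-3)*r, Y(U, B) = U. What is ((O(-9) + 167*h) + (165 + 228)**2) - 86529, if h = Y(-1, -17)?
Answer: 67717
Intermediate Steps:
O(r) = 4*r (O(r) = r + 3*r = 4*r)
h = -1
((O(-9) + 167*h) + (165 + 228)**2) - 86529 = ((4*(-9) + 167*(-1)) + (165 + 228)**2) - 86529 = ((-36 - 167) + 393**2) - 86529 = (-203 + 154449) - 86529 = 154246 - 86529 = 67717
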